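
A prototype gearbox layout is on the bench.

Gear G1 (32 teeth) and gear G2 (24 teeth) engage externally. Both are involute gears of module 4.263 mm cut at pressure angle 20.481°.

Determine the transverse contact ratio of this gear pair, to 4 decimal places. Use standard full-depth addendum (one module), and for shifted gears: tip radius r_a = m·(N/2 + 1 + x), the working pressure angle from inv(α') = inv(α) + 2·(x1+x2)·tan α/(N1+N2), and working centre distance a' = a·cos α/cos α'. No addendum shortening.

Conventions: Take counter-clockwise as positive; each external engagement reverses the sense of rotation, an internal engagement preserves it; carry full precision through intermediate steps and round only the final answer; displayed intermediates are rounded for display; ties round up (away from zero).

1.6151

topology: single-mesh involute geometry — m = 4.263, 32T/24T pair
base radii: r_b1 = 63.896454, r_b2 = 47.922341
tip radii: r_a1 = 72.471000, r_a2 = 55.419000
no profile shift: α' = α, a' = a
action lengths: √(r_a1²−r_b1²) = 34.194867, √(r_a2²−r_b2²) = 27.833699
base pitch p_b = π·m·cos α = 12.546039
CR = (34.194867 + 27.833699 − 119.364000·sin 20.48100°)/12.546039 = 1.615131
contact ratio ≈ 1.6151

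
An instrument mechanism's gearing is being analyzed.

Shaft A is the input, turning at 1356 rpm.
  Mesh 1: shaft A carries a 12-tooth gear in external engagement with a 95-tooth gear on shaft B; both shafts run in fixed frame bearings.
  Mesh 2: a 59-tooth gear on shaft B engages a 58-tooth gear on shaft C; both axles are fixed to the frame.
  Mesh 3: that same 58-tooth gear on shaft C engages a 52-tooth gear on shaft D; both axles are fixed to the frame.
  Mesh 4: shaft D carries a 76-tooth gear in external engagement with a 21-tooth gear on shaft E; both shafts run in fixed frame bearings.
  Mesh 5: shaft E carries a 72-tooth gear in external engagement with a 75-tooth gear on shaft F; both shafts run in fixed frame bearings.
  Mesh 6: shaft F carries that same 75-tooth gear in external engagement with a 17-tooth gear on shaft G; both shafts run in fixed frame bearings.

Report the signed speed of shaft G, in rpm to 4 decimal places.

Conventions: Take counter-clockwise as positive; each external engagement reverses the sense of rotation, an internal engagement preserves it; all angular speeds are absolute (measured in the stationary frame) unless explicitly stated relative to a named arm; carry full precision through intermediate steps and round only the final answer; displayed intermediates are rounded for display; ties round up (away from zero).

6-mesh fixed-axis compound train (all bearings frame-fixed)
mesh 1 [12T→95T]: ω = 1356.0000×12/95 = 171.2842 rpm, sense flips to −
mesh 2 [59T→58T]: ω = 171.2842×59/58 = 174.2374 rpm, sense flips to +
mesh 3 [58T→52T]: ω = 174.2374×58/52 = 194.3417 rpm, sense flips to −
mesh 4 [76T→21T]: ω = 194.3417×76/21 = 703.3319 rpm, sense flips to +
mesh 5 [72T→75T]: ω = 703.3319×72/75 = 675.1986 rpm, sense flips to −
mesh 6 [75T→17T]: ω = 675.1986×75/17 = 2978.8173 rpm, sense flips to +
signed output speed = +2978.8173 rpm

+2978.8173 rpm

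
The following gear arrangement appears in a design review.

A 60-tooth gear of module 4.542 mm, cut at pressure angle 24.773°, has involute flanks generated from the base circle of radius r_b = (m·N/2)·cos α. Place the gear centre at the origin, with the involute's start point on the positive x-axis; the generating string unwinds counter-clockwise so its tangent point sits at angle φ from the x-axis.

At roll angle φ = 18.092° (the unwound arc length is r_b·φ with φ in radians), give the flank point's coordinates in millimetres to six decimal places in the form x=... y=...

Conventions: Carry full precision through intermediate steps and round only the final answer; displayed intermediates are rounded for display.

class = single-mesh tooth geometry [base-circle involute, m = 4.542, 60T]
pitch radius r_p = m·N/2 = 4.542·60/2 = 136.260000
base radius r_b = r_p·cos α = 136.260000·cos 24.773° = 123.720679
roll angle φ = 18.092° = 0.31576497 rad
x = r_b·(cos φ + φ·sin φ) = 129.735722
y = r_b·(sin φ − φ·cos φ) = 1.285513

x=129.735722 y=1.285513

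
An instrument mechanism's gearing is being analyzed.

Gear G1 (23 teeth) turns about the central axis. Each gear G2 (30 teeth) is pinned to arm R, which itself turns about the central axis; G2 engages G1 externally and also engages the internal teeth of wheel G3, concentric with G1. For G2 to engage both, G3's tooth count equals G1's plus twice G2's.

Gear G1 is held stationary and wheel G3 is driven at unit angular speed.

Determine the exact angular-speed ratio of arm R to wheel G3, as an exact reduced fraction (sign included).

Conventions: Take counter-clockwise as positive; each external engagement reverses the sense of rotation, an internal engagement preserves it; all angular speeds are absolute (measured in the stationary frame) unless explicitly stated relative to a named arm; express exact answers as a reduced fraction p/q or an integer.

83/106

class = planetary set [G3 = 23+2·30 = 83; Willis about the carrier]
ring teeth: 23 + 2·30 = 83
23(ω_sun−ω_arm) = −83(ω_ring−ω_arm),  ω_sun = 0, ω_ring = 1
23(0−ω_arm) = −83(1−ω_arm)  ⇒  106·ω_arm = 83  ⇒  ω_arm = 83/106
ω_out/ω_in = 83/106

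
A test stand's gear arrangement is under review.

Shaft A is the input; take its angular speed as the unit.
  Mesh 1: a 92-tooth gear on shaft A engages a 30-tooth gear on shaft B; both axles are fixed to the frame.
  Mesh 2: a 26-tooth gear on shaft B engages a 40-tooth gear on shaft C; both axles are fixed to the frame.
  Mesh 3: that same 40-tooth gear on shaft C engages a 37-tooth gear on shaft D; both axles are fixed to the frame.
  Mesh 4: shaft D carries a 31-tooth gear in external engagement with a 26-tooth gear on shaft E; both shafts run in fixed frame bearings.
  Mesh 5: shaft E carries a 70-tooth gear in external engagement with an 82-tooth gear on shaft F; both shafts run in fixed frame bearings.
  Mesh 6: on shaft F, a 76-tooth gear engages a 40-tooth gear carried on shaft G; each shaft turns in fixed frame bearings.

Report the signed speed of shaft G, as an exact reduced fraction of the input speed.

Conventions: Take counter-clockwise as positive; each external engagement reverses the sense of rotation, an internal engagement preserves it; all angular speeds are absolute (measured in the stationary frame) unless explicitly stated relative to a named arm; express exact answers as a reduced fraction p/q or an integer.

94829/22755

6-mesh fixed-axis compound train (all bearings frame-fixed)
mesh 1 [92T→30T]: |ω|/ω_in = 1×92/30 = 46/15, sense flips to −
mesh 2 [26T→40T]: |ω|/ω_in = (46/15)×26/40 = 299/150, sense flips to +
mesh 3 [40T→37T]: |ω|/ω_in = (299/150)×40/37 = 1196/555, sense flips to −
mesh 4 [31T→26T]: |ω|/ω_in = (1196/555)×31/26 = 1426/555, sense flips to +
mesh 5 [70T→82T]: |ω|/ω_in = (1426/555)×70/82 = 9982/4551, sense flips to −
mesh 6 [76T→40T]: |ω|/ω_in = (9982/4551)×76/40 = 94829/22755, sense flips to +
signed output speed (× input speed) = 94829/22755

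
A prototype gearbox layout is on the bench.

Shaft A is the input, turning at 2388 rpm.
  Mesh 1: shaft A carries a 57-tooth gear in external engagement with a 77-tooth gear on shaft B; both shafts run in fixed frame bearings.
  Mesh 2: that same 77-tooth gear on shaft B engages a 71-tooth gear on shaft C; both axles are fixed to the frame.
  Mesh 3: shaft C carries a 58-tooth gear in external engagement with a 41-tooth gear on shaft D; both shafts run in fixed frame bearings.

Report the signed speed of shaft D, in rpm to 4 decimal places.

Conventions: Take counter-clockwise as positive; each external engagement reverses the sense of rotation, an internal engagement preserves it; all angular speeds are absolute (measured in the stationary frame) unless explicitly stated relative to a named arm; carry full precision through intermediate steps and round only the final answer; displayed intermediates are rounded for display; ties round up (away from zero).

3-mesh fixed-axis compound train (all bearings frame-fixed)
mesh 1 [57T→77T]: ω = 2388.0000×57/77 = 1767.7403 rpm, sense flips to −
mesh 2 [77T→71T]: ω = 1767.7403×77/71 = 1917.1268 rpm, sense flips to +
mesh 3 [58T→41T]: ω = 1917.1268×58/41 = 2712.0330 rpm, sense flips to −
signed output speed = -2712.0330 rpm

-2712.0330 rpm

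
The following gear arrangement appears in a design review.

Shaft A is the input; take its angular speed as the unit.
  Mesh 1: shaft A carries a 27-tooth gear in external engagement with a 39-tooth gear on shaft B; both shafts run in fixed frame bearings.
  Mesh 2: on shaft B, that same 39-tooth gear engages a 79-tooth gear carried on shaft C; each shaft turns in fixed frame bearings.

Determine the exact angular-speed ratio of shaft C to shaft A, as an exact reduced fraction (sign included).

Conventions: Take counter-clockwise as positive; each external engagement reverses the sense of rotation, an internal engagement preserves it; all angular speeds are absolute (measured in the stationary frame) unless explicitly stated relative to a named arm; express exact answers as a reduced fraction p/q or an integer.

27/79

class = fixed-axis compound train [2 meshes; 2 ratios multiply, 2 sense flips]
mesh 1 [27T→39T]: running ratio 9/13, sense −
mesh 2 [39T→79T]: running ratio 27/79, sense +
ω_out/ω_in = 27/79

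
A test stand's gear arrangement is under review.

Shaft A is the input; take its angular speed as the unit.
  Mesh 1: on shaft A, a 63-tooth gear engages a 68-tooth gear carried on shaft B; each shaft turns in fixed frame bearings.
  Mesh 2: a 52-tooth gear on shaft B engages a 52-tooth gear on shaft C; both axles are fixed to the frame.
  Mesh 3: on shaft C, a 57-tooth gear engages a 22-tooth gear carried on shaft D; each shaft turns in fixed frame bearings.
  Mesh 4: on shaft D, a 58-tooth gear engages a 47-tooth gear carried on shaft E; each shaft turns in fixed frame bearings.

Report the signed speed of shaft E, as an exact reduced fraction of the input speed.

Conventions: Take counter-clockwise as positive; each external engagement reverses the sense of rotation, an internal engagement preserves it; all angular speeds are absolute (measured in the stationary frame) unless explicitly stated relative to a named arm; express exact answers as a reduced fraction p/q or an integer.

104139/35156

4-mesh fixed-axis compound train (all bearings frame-fixed)
mesh 1 [63T→68T]: |ω|/ω_in = 1×63/68 = 63/68, sense flips to −
mesh 2 [52T→52T]: |ω|/ω_in = (63/68)×52/52 = 63/68, sense flips to +
mesh 3 [57T→22T]: |ω|/ω_in = (63/68)×57/22 = 3591/1496, sense flips to −
mesh 4 [58T→47T]: |ω|/ω_in = (3591/1496)×58/47 = 104139/35156, sense flips to +
signed output speed (× input speed) = 104139/35156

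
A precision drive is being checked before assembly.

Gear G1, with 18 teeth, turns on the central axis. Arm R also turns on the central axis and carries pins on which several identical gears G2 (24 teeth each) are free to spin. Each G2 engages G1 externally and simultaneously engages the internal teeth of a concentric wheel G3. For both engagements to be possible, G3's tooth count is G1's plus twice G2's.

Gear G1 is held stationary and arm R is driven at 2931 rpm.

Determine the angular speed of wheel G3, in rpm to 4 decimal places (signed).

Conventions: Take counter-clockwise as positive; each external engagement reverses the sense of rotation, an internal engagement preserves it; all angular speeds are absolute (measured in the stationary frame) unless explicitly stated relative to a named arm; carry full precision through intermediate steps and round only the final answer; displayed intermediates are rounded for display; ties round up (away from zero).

topology: planetary set — G1 18T / G2 24T / G3 66T, arm = carrier (Willis)
normalise by the input: solve with ω_arm = 1, then scale by 2931 rpm
ring teeth: 18 + 2·24 = 66
18(ω_sun−ω_arm) = −66(ω_ring−ω_arm),  ω_sun = 0, ω_arm = 1
ω_ring = 1 − (18/66)(0−1) = 14/11
scale: ω_ring = 14/11 × 2931 rpm = +3730.3636 rpm

+3730.3636 rpm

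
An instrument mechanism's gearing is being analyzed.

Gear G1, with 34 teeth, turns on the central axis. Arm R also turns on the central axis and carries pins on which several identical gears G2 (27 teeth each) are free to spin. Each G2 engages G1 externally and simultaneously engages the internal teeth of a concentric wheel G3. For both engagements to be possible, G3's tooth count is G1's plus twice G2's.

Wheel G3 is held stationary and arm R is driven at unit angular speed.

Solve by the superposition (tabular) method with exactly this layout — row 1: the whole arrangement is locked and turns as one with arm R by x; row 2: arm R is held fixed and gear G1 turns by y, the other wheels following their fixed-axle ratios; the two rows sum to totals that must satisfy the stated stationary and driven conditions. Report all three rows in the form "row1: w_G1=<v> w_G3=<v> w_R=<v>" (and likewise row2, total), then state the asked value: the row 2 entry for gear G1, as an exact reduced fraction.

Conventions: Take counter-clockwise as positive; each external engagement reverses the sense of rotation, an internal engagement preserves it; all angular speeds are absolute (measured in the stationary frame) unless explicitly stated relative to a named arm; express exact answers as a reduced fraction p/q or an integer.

row1: w_G1=1 w_G3=1 w_R=1
row2: w_G1=44/17 w_G3=-1 w_R=0
total: w_G1=61/17 w_G3=0 w_R=1
asked value: 44/17

recognized (axles ride arm R): planetary set, 34/27/88 teeth
row 1 — lock + rotate with arm: ω_sun = ω_ring = ω_arm = x
superposition row 2 [arm held]: sun y, ring −(34/88)·y, arm 0
boundary: total ω_ring = x − (34/88)·y = 0 and total ω_arm = x = 1  ⇒  y = 44/17, x = 1
row 2 ring = −(34/88)·44/17 = -1
totals (row 1 + row 2): sun 1 + 44/17 = 61/17, ring 1 + (-1) = 0, arm 1 + 0 = 1
asked cell (row2, sun) = 44/17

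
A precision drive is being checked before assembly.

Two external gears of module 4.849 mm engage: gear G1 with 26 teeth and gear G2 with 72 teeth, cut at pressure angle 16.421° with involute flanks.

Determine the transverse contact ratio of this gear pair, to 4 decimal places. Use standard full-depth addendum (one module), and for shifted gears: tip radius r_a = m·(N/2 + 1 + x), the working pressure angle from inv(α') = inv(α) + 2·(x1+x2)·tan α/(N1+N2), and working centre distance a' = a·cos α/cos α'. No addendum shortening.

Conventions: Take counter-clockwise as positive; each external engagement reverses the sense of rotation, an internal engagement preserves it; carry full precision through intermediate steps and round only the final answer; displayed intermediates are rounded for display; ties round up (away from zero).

1.9248

single-mesh involute tooth geometry (26T engaging 72T at module 4.849)
base radii: r_b1 = 60.465748, r_b2 = 167.443609
tip radii: r_a1 = 67.886000, r_a2 = 179.413000
no profile shift: α' = α, a' = a
action lengths: √(r_a1²−r_b1²) = 30.861017, √(r_a2²−r_b2²) = 64.433395
base pitch p_b = π·m·cos α = 14.612211
CR = (30.861017 + 64.433395 − 237.601000·sin 16.42100°)/14.612211 = 1.924846
contact ratio ≈ 1.9248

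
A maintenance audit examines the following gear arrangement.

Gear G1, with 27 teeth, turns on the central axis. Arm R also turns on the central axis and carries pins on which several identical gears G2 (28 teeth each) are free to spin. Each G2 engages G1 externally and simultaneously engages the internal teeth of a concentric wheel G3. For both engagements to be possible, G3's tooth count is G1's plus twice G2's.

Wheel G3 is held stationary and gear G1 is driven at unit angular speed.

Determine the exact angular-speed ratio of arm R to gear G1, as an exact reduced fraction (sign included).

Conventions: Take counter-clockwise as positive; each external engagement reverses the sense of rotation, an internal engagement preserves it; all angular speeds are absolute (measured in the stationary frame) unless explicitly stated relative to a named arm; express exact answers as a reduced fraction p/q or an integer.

27/110

topology: planetary set — G1 27T / G2 28T / G3 83T, arm = carrier (Willis)
ring teeth: 27 + 2·28 = 83
27(ω_sun−ω_arm) = −83(ω_ring−ω_arm),  ω_ring = 0, ω_sun = 1
27(1−ω_arm) = −83(0−ω_arm)  ⇒  110·ω_arm = 27  ⇒  ω_arm = 27/110
ω_out/ω_in = 27/110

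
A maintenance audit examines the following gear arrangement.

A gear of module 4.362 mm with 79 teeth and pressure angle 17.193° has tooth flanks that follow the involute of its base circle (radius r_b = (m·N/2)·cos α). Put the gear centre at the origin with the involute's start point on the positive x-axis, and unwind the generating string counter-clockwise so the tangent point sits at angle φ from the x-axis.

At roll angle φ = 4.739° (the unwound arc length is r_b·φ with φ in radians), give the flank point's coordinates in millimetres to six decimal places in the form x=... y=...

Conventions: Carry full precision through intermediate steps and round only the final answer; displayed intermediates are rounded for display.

topology: single-mesh involute geometry — m = 4.362, N = 79
pitch radius r_p = m·N/2 = 4.362·79/2 = 172.299000
base radius r_b = r_p·cos α = 172.299000·cos 17.193° = 164.599730
roll angle φ = 4.739° = 0.08271115 rad
x = r_b·(cos φ + φ·sin φ) = 165.161792
y = r_b·(sin φ − φ·cos φ) = 0.031024

x=165.161792 y=0.031024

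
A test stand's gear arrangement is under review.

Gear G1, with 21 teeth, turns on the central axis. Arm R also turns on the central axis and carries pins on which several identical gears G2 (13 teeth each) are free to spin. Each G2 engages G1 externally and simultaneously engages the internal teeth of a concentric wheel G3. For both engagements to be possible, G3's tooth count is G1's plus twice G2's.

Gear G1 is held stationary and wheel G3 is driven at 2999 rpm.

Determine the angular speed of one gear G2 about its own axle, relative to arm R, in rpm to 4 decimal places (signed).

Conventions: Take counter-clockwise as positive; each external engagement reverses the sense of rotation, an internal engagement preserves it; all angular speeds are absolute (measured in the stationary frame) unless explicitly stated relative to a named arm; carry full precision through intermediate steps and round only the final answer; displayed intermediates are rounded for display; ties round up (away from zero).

topology: planetary set — G1 21T / G2 13T / G3 47T, arm = carrier (Willis)
normalise by the input: solve with ω_ring = 1, then scale by 2999 rpm
ring teeth: 21 + 2·13 = 47
21(ω_sun−ω_arm) = −47(ω_ring−ω_arm),  ω_sun = 0, ω_ring = 1
21(0−ω_arm) = −47(1−ω_arm)  ⇒  68·ω_arm = 47  ⇒  ω_arm = 47/68
sun–planet mesh: 21·(0−47/68) = −13·(ω_p−ω_arm)  ⇒  ω_p−ω_arm = 987/884
scale: ω_p−ω_arm = 987/884 × 2999 rpm = +3348.4310 rpm

+3348.4310 rpm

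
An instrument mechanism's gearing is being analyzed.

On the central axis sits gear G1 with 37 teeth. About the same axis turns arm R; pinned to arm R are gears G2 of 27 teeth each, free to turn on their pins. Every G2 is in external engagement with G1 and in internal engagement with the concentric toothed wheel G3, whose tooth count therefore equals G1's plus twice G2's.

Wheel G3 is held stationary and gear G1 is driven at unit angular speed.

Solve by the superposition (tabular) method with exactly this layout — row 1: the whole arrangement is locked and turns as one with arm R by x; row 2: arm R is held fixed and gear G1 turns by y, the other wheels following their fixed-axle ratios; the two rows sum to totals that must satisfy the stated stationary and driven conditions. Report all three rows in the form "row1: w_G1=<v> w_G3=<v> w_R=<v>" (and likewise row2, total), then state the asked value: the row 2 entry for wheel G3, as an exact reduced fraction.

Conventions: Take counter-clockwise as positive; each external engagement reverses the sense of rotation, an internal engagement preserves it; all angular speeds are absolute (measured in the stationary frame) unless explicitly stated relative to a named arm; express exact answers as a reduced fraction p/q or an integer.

row1: w_G1=37/128 w_G3=37/128 w_R=37/128
row2: w_G1=91/128 w_G3=-37/128 w_R=0
total: w_G1=1 w_G3=0 w_R=37/128
asked value: -37/128

recognized (axles ride arm R): planetary set, 37/27/91 teeth
row 1: whole set turns with the arm by x
row 2 (arm held, sun turns y): ω_ring = −(37/91)·y, ω_arm = 0
boundary: total ω_ring = x − (37/91)·y = 0 and total ω_sun = x + y = 1  ⇒  y = 91/128, x = 37/128
row 2 ring = −(37/91)·91/128 = -37/128
totals (row 1 + row 2): sun 37/128 + 91/128 = 1, ring 37/128 + (-37/128) = 0, arm 37/128 + 0 = 37/128
asked cell (row2, ring) = -37/128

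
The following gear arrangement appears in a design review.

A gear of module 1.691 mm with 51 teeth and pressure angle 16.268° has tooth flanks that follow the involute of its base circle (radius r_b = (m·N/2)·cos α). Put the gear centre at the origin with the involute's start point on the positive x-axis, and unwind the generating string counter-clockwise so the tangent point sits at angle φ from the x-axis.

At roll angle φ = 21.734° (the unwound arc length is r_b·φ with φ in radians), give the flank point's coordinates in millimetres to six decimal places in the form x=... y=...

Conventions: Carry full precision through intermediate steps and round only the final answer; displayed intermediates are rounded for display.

class = single-mesh tooth geometry [base-circle involute, m = 1.691, 51T]
pitch radius r_p = m·N/2 = 1.691·51/2 = 43.120500
base radius r_b = r_p·cos α = 43.120500·cos 16.268° = 41.394037
roll angle φ = 21.734° = 0.37932986 rad
x = r_b·(cos φ + φ·sin φ) = 44.265877
y = r_b·(sin φ − φ·cos φ) = 0.742345

x=44.265877 y=0.742345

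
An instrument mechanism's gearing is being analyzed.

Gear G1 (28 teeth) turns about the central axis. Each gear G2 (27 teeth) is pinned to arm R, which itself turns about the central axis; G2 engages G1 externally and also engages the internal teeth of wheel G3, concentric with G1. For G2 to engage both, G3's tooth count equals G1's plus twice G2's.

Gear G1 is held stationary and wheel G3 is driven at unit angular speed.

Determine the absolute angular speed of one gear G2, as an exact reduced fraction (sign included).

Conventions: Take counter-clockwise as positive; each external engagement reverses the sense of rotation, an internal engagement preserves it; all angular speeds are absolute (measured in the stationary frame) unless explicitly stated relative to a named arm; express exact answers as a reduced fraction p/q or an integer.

topology: planetary set — G1 28T / G2 27T / G3 82T, arm = carrier (Willis)
ring teeth: 28 + 2·27 = 82
28(ω_sun−ω_arm) = −82(ω_ring−ω_arm),  ω_sun = 0, ω_ring = 1
28(0−ω_arm) = −82(1−ω_arm)  ⇒  110·ω_arm = 82  ⇒  ω_arm = 41/55
sun–planet mesh: 28·(0−41/55) = −27·(ω_p−ω_arm)  ⇒  ω_p−ω_arm = 1148/1485
ω_p = 41/55 + 1148/1485 = 41/27
exact speed ratio = 41/27

41/27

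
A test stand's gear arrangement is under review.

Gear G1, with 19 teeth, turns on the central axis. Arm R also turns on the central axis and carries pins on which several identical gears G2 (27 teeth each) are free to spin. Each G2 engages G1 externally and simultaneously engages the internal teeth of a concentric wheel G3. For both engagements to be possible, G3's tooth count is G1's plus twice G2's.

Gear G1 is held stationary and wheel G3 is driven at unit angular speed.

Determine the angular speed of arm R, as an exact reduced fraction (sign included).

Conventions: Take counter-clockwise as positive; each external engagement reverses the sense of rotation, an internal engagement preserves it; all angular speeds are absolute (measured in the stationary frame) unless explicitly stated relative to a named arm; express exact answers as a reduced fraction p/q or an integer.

topology: planetary set — G1 19T / G2 27T / G3 73T, arm = carrier (Willis)
ring teeth: 19 + 2·27 = 73
19(ω_sun−ω_arm) = −73(ω_ring−ω_arm),  ω_sun = 0, ω_ring = 1
19(0−ω_arm) = −73(1−ω_arm)  ⇒  92·ω_arm = 73  ⇒  ω_arm = 73/92
exact speed ratio = 73/92

73/92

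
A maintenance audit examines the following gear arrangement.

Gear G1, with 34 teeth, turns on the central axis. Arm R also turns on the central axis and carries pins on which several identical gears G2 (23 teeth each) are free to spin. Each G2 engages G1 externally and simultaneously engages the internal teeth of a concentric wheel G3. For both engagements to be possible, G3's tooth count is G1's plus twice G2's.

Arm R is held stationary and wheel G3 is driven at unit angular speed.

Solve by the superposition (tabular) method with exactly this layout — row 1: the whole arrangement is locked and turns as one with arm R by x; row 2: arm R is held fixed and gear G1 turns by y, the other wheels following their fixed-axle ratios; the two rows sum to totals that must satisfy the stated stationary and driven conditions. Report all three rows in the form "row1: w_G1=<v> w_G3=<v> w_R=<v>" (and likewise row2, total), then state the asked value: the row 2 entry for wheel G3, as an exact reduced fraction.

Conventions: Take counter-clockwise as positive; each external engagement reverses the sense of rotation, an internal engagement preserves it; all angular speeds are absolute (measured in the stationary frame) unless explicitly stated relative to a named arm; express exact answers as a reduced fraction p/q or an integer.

class = planetary set [G3 = 34+2·23 = 80; Willis about the carrier]
row 1 — lock + rotate with arm: ω_sun = ω_ring = ω_arm = x
row 2: sun turns y, ring = −(34/80)·y, arm 0
boundary: total ω_arm = x = 0 and total ω_ring = x − (34/80)·y = 1  ⇒  y = -40/17, x = 0
row 2 ring = −(34/80)·(-40/17) = 1
totals (row 1 + row 2): sun 0 + (-40/17) = -40/17, ring 0 + 1 = 1, arm 0 + 0 = 0
asked cell (row2, ring) = 1

row1: w_G1=0 w_G3=0 w_R=0
row2: w_G1=-40/17 w_G3=1 w_R=0
total: w_G1=-40/17 w_G3=1 w_R=0
asked value: 1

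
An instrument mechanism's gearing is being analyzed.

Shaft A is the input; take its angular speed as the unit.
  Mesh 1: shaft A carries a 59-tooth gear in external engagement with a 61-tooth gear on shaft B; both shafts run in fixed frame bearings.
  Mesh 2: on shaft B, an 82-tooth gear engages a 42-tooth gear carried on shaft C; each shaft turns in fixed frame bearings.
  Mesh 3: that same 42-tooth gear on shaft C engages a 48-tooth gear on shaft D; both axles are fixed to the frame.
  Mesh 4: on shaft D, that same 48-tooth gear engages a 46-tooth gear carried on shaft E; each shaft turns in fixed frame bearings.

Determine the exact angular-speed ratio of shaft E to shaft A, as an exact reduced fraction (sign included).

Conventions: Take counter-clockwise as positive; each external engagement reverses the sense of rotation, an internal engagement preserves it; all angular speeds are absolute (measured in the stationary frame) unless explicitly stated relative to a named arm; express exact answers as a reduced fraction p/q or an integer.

2419/1403

class = fixed-axis compound train [4 meshes; 4 ratios multiply, 4 sense flips]
mesh 1 [59T→61T]: running ratio 59/61, sense −
mesh 2 [82T→42T]: running ratio 2419/1281, sense +
mesh 3 [42T→48T]: running ratio 2419/1464, sense −
mesh 4 [48T→46T]: running ratio 2419/1403, sense +
ω_out/ω_in = 2419/1403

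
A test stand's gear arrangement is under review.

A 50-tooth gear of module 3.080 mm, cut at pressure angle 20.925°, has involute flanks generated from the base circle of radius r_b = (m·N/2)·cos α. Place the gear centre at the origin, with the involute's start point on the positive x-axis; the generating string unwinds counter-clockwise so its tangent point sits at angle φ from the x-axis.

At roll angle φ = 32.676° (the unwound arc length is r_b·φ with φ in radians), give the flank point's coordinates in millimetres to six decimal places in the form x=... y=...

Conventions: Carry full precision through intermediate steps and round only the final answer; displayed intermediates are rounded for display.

x=82.683911 y=4.303940

single-mesh involute tooth geometry (50T wheel at module 3.080)
pitch radius r_p = m·N/2 = 3.080·50/2 = 77.000000
base radius r_b = r_p·cos α = 77.000000·cos 20.925° = 71.921752
roll angle φ = 32.676° = 0.57030379 rad
x = r_b·(cos φ + φ·sin φ) = 82.683911
y = r_b·(sin φ − φ·cos φ) = 4.303940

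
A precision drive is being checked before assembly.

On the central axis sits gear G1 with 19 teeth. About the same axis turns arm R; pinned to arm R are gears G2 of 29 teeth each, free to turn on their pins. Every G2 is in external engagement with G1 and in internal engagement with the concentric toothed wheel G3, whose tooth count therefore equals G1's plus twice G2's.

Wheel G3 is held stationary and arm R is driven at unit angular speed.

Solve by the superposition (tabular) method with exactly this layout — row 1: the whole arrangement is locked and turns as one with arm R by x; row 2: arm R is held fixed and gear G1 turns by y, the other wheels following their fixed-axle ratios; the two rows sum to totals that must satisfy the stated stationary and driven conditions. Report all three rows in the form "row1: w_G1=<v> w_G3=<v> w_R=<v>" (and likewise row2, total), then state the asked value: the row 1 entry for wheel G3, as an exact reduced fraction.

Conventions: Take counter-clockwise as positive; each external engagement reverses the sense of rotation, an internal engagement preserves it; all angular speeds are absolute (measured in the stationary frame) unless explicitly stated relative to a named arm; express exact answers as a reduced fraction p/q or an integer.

topology: planetary set — G1 19T / G2 29T / G3 77T, arm = carrier (Willis)
row 1: whole set turns with the arm by x
row 2 — arm fixed, fixed-axis ratios: sun y, ring −(19/77)·y, arm 0
boundary: total ω_ring = x − (19/77)·y = 0 and total ω_arm = x = 1  ⇒  y = 77/19, x = 1
row 2 ring = −(19/77)·77/19 = -1
totals (row 1 + row 2): sun 1 + 77/19 = 96/19, ring 1 + (-1) = 0, arm 1 + 0 = 1
asked cell (row1, ring) = 1

row1: w_G1=1 w_G3=1 w_R=1
row2: w_G1=77/19 w_G3=-1 w_R=0
total: w_G1=96/19 w_G3=0 w_R=1
asked value: 1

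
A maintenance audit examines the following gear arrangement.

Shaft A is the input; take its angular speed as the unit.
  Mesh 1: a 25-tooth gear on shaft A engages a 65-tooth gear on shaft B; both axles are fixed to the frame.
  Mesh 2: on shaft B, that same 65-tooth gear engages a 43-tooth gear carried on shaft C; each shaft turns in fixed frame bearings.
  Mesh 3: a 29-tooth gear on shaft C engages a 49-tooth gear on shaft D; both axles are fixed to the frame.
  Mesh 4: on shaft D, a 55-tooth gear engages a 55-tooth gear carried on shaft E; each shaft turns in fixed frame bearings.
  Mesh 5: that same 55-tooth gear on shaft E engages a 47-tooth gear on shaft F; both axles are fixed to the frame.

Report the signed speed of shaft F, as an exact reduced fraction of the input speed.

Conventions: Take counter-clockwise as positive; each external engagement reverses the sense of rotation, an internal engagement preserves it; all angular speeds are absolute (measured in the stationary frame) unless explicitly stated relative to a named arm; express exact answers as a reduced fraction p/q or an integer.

5-mesh fixed-axis compound train (all bearings frame-fixed)
mesh 1 [25T→65T]: |ω|/ω_in = 1×25/65 = 5/13, sense flips to −
mesh 2 [65T→43T]: |ω|/ω_in = (5/13)×65/43 = 25/43, sense flips to +
mesh 3 [29T→49T]: |ω|/ω_in = (25/43)×29/49 = 725/2107, sense flips to −
mesh 4 [55T→55T]: |ω|/ω_in = (725/2107)×55/55 = 725/2107, sense flips to +
mesh 5 [55T→47T]: |ω|/ω_in = (725/2107)×55/47 = 39875/99029, sense flips to −
signed output speed (× input speed) = -39875/99029

-39875/99029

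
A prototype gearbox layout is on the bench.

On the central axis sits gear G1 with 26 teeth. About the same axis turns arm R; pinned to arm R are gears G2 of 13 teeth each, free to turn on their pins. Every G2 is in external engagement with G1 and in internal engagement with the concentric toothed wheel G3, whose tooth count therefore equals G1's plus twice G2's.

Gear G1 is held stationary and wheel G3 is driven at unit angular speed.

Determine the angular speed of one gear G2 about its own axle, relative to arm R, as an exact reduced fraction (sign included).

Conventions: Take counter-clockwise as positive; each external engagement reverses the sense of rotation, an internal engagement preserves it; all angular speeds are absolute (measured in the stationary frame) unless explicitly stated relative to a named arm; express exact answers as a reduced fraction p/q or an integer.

4/3

topology: planetary set — G1 26T / G2 13T / G3 52T, arm = carrier (Willis)
ring teeth: 26 + 2·13 = 52
26(ω_sun−ω_arm) = −52(ω_ring−ω_arm),  ω_sun = 0, ω_ring = 1
26(0−ω_arm) = −52(1−ω_arm)  ⇒  78·ω_arm = 52  ⇒  ω_arm = 2/3
sun–planet mesh: 26·(0−2/3) = −13·(ω_p−ω_arm)  ⇒  ω_p−ω_arm = 4/3
exact speed ratio = 4/3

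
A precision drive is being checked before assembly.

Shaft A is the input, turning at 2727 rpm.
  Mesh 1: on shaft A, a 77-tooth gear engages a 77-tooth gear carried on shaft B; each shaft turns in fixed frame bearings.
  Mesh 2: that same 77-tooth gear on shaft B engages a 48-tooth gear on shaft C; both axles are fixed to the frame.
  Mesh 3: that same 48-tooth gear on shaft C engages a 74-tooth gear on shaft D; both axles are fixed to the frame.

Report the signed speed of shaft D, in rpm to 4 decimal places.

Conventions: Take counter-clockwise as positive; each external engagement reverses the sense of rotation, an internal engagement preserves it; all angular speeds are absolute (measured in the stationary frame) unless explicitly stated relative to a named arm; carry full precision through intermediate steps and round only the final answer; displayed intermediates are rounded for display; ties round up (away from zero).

-2837.5541 rpm

topology: fixed-axis compound train — 3 meshes, A→D
mesh 1 [77T→77T]: ω = 2727.0000×77/77 = 2727.0000 rpm, sense flips to −
mesh 2 [77T→48T]: ω = 2727.0000×77/48 = 4374.5625 rpm, sense flips to +
mesh 3 [48T→74T]: ω = 4374.5625×48/74 = 2837.5541 rpm, sense flips to −
signed output speed = -2837.5541 rpm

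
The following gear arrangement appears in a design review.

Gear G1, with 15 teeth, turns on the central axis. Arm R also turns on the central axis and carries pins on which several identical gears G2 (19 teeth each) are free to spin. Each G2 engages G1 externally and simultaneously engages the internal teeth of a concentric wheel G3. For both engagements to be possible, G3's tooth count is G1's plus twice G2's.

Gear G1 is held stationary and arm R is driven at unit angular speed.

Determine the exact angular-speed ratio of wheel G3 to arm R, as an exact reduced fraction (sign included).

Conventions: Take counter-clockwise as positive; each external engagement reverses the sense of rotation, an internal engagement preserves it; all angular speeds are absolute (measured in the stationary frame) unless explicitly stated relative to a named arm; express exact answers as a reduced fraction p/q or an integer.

recognized (axles ride arm R): planetary set, 15/19/53 teeth
ring teeth: 15 + 2·19 = 53
15(ω_sun−ω_arm) = −53(ω_ring−ω_arm),  ω_sun = 0, ω_arm = 1
ω_ring = 1 − (15/53)(0−1) = 68/53
ω_out/ω_in = 68/53

68/53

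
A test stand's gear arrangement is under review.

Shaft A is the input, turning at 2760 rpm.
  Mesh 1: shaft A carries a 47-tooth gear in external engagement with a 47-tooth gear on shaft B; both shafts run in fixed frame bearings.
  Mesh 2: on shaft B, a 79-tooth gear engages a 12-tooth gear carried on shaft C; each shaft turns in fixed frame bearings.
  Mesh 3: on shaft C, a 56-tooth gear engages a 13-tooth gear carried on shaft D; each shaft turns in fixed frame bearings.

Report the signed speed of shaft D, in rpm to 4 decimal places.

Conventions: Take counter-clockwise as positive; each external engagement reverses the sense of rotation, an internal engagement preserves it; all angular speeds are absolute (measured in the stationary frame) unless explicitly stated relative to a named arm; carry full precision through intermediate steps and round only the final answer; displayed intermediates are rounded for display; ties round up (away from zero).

topology: fixed-axis compound train — 3 meshes, A→D
mesh 1 [47T→47T]: ω = 2760.0000×47/47 = 2760.0000 rpm, sense flips to −
mesh 2 [79T→12T]: ω = 2760.0000×79/12 = 18170.0000 rpm, sense flips to +
mesh 3 [56T→13T]: ω = 18170.0000×56/13 = 78270.7692 rpm, sense flips to −
signed output speed = -78270.7692 rpm

-78270.7692 rpm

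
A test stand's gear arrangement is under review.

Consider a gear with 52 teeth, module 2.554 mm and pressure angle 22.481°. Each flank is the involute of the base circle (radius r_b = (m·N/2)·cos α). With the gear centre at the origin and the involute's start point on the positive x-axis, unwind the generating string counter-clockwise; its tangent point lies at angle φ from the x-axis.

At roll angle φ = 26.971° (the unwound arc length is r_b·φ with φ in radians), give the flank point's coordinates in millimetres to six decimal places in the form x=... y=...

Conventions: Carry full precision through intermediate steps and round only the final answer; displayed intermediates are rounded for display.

recognized (one wheel, involute flank): single-mesh tooth geometry, m = 2.554, N = 52
pitch radius r_p = m·N/2 = 2.554·52/2 = 66.404000
base radius r_b = r_p·cos α = 66.404000·cos 22.481° = 61.357720
roll angle φ = 26.971° = 0.47073275 rad
x = r_b·(cos φ + φ·sin φ) = 67.783841
y = r_b·(sin φ − φ·cos φ) = 2.086494

x=67.783841 y=2.086494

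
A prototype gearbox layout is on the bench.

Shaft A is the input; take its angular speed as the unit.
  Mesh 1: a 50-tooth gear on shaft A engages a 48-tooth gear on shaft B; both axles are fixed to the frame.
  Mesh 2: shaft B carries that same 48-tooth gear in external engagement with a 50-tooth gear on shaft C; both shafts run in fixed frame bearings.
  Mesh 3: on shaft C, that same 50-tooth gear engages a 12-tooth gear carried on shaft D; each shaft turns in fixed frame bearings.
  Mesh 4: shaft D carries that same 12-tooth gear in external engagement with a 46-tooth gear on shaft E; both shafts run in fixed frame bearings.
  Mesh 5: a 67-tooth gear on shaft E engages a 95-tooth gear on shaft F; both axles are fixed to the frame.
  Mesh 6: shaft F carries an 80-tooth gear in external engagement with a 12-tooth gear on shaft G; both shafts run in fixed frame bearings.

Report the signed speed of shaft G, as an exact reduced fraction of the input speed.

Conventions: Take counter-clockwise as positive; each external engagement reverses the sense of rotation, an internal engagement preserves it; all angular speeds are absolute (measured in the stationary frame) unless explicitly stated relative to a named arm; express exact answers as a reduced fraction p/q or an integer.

6-mesh fixed-axis compound train (all bearings frame-fixed)
mesh 1 [50T→48T]: |ω|/ω_in = 1×50/48 = 25/24, sense flips to −
mesh 2 [48T→50T]: |ω|/ω_in = (25/24)×48/50 = 1, sense flips to +
mesh 3 [50T→12T]: |ω|/ω_in = 1×50/12 = 25/6, sense flips to −
mesh 4 [12T→46T]: |ω|/ω_in = (25/6)×12/46 = 25/23, sense flips to +
mesh 5 [67T→95T]: |ω|/ω_in = (25/23)×67/95 = 335/437, sense flips to −
mesh 6 [80T→12T]: |ω|/ω_in = (335/437)×80/12 = 6700/1311, sense flips to +
signed output speed (× input speed) = 6700/1311

6700/1311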